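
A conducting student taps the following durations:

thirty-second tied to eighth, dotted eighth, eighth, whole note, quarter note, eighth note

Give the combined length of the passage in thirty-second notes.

Working in thirty-second notes: thirty-second tied to eighth (thirty-second + eighth) = 5; dotted eighth = 6; eighth = 4; whole note = 32; quarter note = 8; eighth note = 4.
Total: 5 + 6 + 4 + 32 + 8 + 4 = 59 thirty-second notes.

59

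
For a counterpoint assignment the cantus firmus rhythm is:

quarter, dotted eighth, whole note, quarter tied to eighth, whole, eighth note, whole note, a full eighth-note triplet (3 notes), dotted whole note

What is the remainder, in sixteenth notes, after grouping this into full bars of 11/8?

3

One bar of 11/8 = 22 sixteenth notes.
Working in sixteenth notes: quarter = 4; dotted eighth = 3; whole note = 16; quarter tied to eighth (quarter + eighth) = 6; whole = 16; eighth note = 2; whole note = 16; a full eighth-note triplet (3 notes) (three triplet eighths span one quarter) = 4; dotted whole note = 24.
Adding: 4 + 3 + 16 + 6 + 16 + 2 + 16 + 4 + 24 = 91.
91 ÷ 22 = 4 complete bars with 3 sixteenth notes remaining.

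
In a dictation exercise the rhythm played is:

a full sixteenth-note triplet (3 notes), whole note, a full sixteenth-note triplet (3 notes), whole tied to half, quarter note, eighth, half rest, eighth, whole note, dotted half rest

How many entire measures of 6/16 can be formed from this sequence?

14

One bar of 6/16 = 3 eighth notes.
Express everything in eighth notes: a full sixteenth-note triplet (3 notes) (three triplet sixteenths span one eighth) = 1; whole note = 8; a full sixteenth-note triplet (3 notes) (three triplet sixteenths span one eighth) = 1; whole tied to half (whole + half) = 12; quarter note = 2; eighth = 1; half rest = 4; eighth = 1; whole note = 8; dotted half rest = 6.
Adding: 1 + 8 + 1 + 12 + 2 + 1 + 4 + 1 + 8 + 6 = 44.
44 ÷ 3 = 14 complete bars with 2 left over.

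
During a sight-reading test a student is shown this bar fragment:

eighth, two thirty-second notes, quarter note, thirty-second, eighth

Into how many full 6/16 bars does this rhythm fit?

One bar of 6/16 = 12 thirty-second notes.
Convert each value to thirty-second notes: eighth = 4; thirty-second note = 1; thirty-second note = 1; quarter note = 8; thirty-second = 1; eighth = 4.
Adding: 4 + 1 + 1 + 8 + 1 + 4 = 19.
19 ÷ 12 = 1 complete bar with 7 left over.

1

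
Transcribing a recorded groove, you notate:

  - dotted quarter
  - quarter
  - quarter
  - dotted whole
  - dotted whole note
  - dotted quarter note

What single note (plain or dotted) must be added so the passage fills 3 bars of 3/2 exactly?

quarter note

3 bars of 3/2 = 36 eighth notes.
Working in eighth notes: dotted quarter = 3; quarter = 2; quarter = 2; dotted whole = 12; dotted whole note = 12; dotted quarter note = 3.
Sum: 3 + 2 + 2 + 12 + 12 + 3 = 34.
Remaining: 36 − 34 = 2 eighth notes, which is a quarter note.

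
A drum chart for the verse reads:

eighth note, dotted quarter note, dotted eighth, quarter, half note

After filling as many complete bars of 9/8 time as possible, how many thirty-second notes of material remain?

10

One bar of 9/8 = 18 sixteenth notes.
Each duration in sixteenth notes: eighth note = 2; dotted quarter note = 6; dotted eighth = 3; quarter = 4; half note = 8.
Altogether 2 + 6 + 3 + 4 + 8 = 23.
23 ÷ 18 = 1 complete bar with 5 sixteenth notes remaining = 10 thirty-second notes.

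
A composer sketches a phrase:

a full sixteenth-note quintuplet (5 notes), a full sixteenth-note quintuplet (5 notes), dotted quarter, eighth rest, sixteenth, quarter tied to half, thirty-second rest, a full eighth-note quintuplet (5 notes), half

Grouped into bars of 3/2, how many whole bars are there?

1

One bar of 3/2 = 48 thirty-second notes.
Working in thirty-second notes: a full sixteenth-note quintuplet (5 notes) (five quintuplet sixteenths span one quarter) = 8; a full sixteenth-note quintuplet (5 notes) (five quintuplet sixteenths span one quarter) = 8; dotted quarter = 12; eighth rest = 4; sixteenth = 2; quarter tied to half (quarter + half) = 24; thirty-second rest = 1; a full eighth-note quintuplet (5 notes) (five quintuplet eighths span one half) = 16; half = 16.
Adding: 8 + 8 + 12 + 4 + 2 + 24 + 1 + 16 + 16 = 91.
91 ÷ 48 = 1 complete bar with 43 left over.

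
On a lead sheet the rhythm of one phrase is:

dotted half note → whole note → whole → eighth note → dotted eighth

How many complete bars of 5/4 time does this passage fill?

One bar of 5/4 = 20 sixteenth notes.
In sixteenth notes: dotted half note = 12; whole note = 16; whole = 16; eighth note = 2; dotted eighth = 3.
Adding: 12 + 16 + 16 + 2 + 3 = 49.
49 ÷ 20 = 2 complete bars with 9 left over.

2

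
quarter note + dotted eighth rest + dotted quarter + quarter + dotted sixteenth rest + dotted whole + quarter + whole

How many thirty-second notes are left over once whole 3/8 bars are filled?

5

One bar of 3/8 = 12 thirty-second notes.
In thirty-second notes: quarter note = 8; dotted eighth rest = 6; dotted quarter = 12; quarter = 8; dotted sixteenth rest = 3; dotted whole = 48; quarter = 8; whole = 32.
Adding: 8 + 6 + 12 + 8 + 3 + 48 + 8 + 32 = 125.
125 ÷ 12 = 10 complete bars with 5 thirty-second notes remaining.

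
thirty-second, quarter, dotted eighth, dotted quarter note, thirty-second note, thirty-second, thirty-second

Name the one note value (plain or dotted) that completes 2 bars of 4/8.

sixteenth note

2 bars of 4/8 = 32 thirty-second notes.
Convert each value to thirty-second notes: thirty-second = 1; quarter = 8; dotted eighth = 6; dotted quarter note = 12; thirty-second note = 1; thirty-second = 1; thirty-second = 1.
Adding: 1 + 8 + 6 + 12 + 1 + 1 + 1 = 30.
Remaining: 32 − 30 = 2 thirty-second notes, which is a sixteenth note.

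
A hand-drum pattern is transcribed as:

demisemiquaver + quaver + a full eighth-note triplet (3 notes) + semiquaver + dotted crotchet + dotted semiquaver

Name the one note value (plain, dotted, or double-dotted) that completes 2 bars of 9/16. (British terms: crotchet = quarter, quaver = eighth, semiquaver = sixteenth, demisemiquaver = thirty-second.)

dotted eighth note

2 bars of 9/16 = 36 thirty-second notes.
Each duration in thirty-second notes: demisemiquaver = 1; quaver = 4; a full eighth-note triplet (3 notes) (three triplet eighths span one quarter) = 8; semiquaver = 2; dotted crotchet = 12; dotted semiquaver = 3.
Total: 1 + 4 + 8 + 2 + 12 + 3 = 30.
Remaining: 36 − 30 = 6 thirty-second notes, which is a dotted eighth note.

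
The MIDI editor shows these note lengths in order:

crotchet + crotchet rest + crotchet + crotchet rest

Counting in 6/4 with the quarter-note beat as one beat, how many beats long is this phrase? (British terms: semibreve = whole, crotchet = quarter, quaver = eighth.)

4

One quarter-note beat = 2 eighth notes.
In eighth notes: crotchet = 2; crotchet rest = 2; crotchet = 2; crotchet rest = 2.
Adding: 2 + 2 + 2 + 2 = 8.
8 ÷ 2 = 4 beats.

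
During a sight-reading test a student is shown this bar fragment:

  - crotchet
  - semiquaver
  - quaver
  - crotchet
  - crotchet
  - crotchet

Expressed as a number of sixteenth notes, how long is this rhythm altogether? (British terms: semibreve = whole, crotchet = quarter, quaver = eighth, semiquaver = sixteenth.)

Each duration in sixteenth notes: crotchet = 4; semiquaver = 1; quaver = 2; crotchet = 4; crotchet = 4; crotchet = 4.
Adding: 4 + 1 + 2 + 4 + 4 + 4 = 19 sixteenth notes.

19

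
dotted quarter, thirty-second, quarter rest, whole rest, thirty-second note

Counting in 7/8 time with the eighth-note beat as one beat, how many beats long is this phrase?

One eighth-note beat = 4 thirty-second notes.
Express everything in thirty-second notes: dotted quarter = 12; thirty-second = 1; quarter rest = 8; whole rest = 32; thirty-second note = 1.
Sum: 12 + 1 + 8 + 32 + 1 = 54.
54 ÷ 4 = 13.5 beats.

13.5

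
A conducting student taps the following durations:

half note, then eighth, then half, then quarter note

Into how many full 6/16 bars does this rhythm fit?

3

One bar of 6/16 = 3 eighth notes.
Each duration in eighth notes: half note = 4; eighth = 1; half = 4; quarter note = 2.
Adding: 4 + 1 + 4 + 2 = 11.
11 ÷ 3 = 3 complete bars with 2 left over.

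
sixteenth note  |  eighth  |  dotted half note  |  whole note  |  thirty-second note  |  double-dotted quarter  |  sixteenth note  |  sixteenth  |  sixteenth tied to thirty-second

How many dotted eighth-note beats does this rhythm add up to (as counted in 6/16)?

14

One dotted eighth-note beat = 6 thirty-second notes.
In thirty-second notes: sixteenth note = 2; eighth = 4; dotted half note = 24; whole note = 32; thirty-second note = 1; double-dotted quarter = 14; sixteenth note = 2; sixteenth = 2; sixteenth tied to thirty-second (sixteenth + thirty-second) = 3.
Adding: 2 + 4 + 24 + 32 + 1 + 14 + 2 + 2 + 3 = 84.
84 ÷ 6 = 14 beats.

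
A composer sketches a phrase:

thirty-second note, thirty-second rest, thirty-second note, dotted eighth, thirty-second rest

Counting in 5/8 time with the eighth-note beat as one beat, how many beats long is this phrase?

2.5

One eighth-note beat = 4 thirty-second notes.
Working in thirty-second notes: thirty-second note = 1; thirty-second rest = 1; thirty-second note = 1; dotted eighth = 6; thirty-second rest = 1.
Adding: 1 + 1 + 1 + 6 + 1 = 10.
10 ÷ 4 = 2.5 beats.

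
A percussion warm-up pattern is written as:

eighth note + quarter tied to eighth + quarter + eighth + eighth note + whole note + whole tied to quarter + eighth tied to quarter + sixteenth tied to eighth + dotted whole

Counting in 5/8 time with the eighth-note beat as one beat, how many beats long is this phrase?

42.5

One eighth-note beat = 2 sixteenth notes.
Working in sixteenth notes: eighth note = 2; quarter tied to eighth (quarter + eighth) = 6; quarter = 4; eighth = 2; eighth note = 2; whole note = 16; whole tied to quarter (whole + quarter) = 20; eighth tied to quarter (eighth + quarter) = 6; sixteenth tied to eighth (sixteenth + eighth) = 3; dotted whole = 24.
Adding: 2 + 6 + 4 + 2 + 2 + 16 + 20 + 6 + 3 + 24 = 85.
85 ÷ 2 = 42.5 beats.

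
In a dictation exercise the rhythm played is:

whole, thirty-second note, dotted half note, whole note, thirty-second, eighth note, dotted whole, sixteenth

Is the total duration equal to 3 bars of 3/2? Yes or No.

Yes

One bar of 3/2 = 48 thirty-second notes, so 3 bars = 144.
Working in thirty-second notes: whole = 32; thirty-second note = 1; dotted half note = 24; whole note = 32; thirty-second = 1; eighth note = 4; dotted whole = 48; sixteenth = 2.
Adding: 32 + 1 + 24 + 32 + 1 + 4 + 48 + 2 = 144.
144 equals 144, so the answer is Yes.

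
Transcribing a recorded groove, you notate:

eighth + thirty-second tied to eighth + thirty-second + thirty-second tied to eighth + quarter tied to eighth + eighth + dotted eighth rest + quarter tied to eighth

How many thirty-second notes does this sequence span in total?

Convert each value to thirty-second notes: eighth = 4; thirty-second tied to eighth (thirty-second + eighth) = 5; thirty-second = 1; thirty-second tied to eighth (thirty-second + eighth) = 5; quarter tied to eighth (quarter + eighth) = 12; eighth = 4; dotted eighth rest = 6; quarter tied to eighth (quarter + eighth) = 12.
Sum: 4 + 5 + 1 + 5 + 12 + 4 + 6 + 12 = 49 thirty-second notes.

49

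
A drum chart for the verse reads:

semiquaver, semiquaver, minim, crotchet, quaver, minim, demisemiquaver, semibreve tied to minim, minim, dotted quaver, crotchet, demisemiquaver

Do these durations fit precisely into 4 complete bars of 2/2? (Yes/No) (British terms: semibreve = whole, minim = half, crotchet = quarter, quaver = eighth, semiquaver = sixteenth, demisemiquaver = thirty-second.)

One bar of 2/2 = 32 thirty-second notes, so 4 bars = 128.
Convert each value to thirty-second notes: semiquaver = 2; semiquaver = 2; minim = 16; crotchet = 8; quaver = 4; minim = 16; demisemiquaver = 1; semibreve tied to minim (semibreve + minim) = 48; minim = 16; dotted quaver = 6; crotchet = 8; demisemiquaver = 1.
Sum: 2 + 2 + 16 + 8 + 4 + 16 + 1 + 48 + 16 + 6 + 8 + 1 = 128.
128 equals 128, so the answer is Yes.

Yes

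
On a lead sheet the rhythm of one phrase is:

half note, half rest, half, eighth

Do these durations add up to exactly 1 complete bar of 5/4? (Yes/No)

No

One bar of 5/4 = 10 eighth notes.
Convert each value to eighth notes: half note = 4; half rest = 4; half = 4; eighth = 1.
Altogether 4 + 4 + 4 + 1 = 13.
13 exceeds 10, so the answer is No.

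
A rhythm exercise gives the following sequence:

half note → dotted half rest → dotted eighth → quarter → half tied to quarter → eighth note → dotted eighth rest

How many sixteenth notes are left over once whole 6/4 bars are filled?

20

One bar of 6/4 = 24 sixteenth notes.
Convert each value to sixteenth notes: half note = 8; dotted half rest = 12; dotted eighth = 3; quarter = 4; half tied to quarter (half + quarter) = 12; eighth note = 2; dotted eighth rest = 3.
Total: 8 + 12 + 3 + 4 + 12 + 2 + 3 = 44.
44 ÷ 24 = 1 complete bar with 20 sixteenth notes remaining.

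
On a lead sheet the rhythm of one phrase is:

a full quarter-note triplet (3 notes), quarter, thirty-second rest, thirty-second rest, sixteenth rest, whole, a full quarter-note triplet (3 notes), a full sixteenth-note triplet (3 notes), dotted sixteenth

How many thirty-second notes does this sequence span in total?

83

In thirty-second notes: a full quarter-note triplet (3 notes) (three triplet quarters span one half) = 16; quarter = 8; thirty-second rest = 1; thirty-second rest = 1; sixteenth rest = 2; whole = 32; a full quarter-note triplet (3 notes) (three triplet quarters span one half) = 16; a full sixteenth-note triplet (3 notes) (three triplet sixteenths span one eighth) = 4; dotted sixteenth = 3.
Altogether 16 + 8 + 1 + 1 + 2 + 32 + 16 + 4 + 3 = 83 thirty-second notes.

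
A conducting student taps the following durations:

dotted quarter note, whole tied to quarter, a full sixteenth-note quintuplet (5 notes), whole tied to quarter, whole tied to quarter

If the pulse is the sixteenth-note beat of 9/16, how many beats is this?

70

One sixteenth-note beat = 2 thirty-second notes.
Working in thirty-second notes: dotted quarter note = 12; whole tied to quarter (whole + quarter) = 40; a full sixteenth-note quintuplet (5 notes) (five quintuplet sixteenths span one quarter) = 8; whole tied to quarter (whole + quarter) = 40; whole tied to quarter (whole + quarter) = 40.
Adding: 12 + 40 + 8 + 40 + 40 = 140.
140 ÷ 2 = 70 beats.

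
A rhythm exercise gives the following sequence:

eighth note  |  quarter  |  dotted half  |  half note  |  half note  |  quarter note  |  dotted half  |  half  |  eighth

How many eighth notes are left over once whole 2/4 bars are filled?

One bar of 2/4 = 4 eighth notes.
In eighth notes: eighth note = 1; quarter = 2; dotted half = 6; half note = 4; half note = 4; quarter note = 2; dotted half = 6; half = 4; eighth = 1.
Total: 1 + 2 + 6 + 4 + 4 + 2 + 6 + 4 + 1 = 30.
30 ÷ 4 = 7 complete bars with 2 eighth notes remaining.

2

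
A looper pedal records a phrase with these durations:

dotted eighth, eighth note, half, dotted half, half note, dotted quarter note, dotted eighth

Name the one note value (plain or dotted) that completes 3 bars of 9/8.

dotted half note

3 bars of 9/8 = 54 sixteenth notes.
Express everything in sixteenth notes: dotted eighth = 3; eighth note = 2; half = 8; dotted half = 12; half note = 8; dotted quarter note = 6; dotted eighth = 3.
Adding: 3 + 2 + 8 + 12 + 8 + 6 + 3 = 42.
Remaining: 54 − 42 = 12 sixteenth notes, which is a dotted half note.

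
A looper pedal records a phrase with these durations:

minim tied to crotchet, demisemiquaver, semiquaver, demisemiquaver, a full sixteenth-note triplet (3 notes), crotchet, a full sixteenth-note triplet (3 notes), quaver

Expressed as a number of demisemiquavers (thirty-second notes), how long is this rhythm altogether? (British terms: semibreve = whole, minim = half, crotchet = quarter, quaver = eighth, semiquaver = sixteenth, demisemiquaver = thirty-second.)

48

In thirty-second notes: minim tied to crotchet (minim + crotchet) = 24; demisemiquaver = 1; semiquaver = 2; demisemiquaver = 1; a full sixteenth-note triplet (3 notes) (three triplet sixteenths span one eighth) = 4; crotchet = 8; a full sixteenth-note triplet (3 notes) (three triplet sixteenths span one eighth) = 4; quaver = 4.
Total: 24 + 1 + 2 + 1 + 4 + 8 + 4 + 4 = 48 thirty-second notes.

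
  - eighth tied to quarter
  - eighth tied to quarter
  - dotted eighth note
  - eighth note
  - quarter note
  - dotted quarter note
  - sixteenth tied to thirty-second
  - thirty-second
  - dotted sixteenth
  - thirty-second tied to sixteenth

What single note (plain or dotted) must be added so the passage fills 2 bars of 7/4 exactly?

2 bars of 7/4 = 112 thirty-second notes.
Each duration in thirty-second notes: eighth tied to quarter (eighth + quarter) = 12; eighth tied to quarter (eighth + quarter) = 12; dotted eighth note = 6; eighth note = 4; quarter note = 8; dotted quarter note = 12; sixteenth tied to thirty-second (sixteenth + thirty-second) = 3; thirty-second = 1; dotted sixteenth = 3; thirty-second tied to sixteenth (thirty-second + sixteenth) = 3.
Altogether 12 + 12 + 6 + 4 + 8 + 12 + 3 + 1 + 3 + 3 = 64.
Remaining: 112 − 64 = 48 thirty-second notes, which is a dotted whole note.

dotted whole note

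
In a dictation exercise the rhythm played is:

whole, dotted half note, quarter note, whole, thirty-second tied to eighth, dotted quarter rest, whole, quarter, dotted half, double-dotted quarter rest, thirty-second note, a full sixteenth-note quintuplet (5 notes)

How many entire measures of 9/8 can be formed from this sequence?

One bar of 9/8 = 36 thirty-second notes.
Express everything in thirty-second notes: whole = 32; dotted half note = 24; quarter note = 8; whole = 32; thirty-second tied to eighth (thirty-second + eighth) = 5; dotted quarter rest = 12; whole = 32; quarter = 8; dotted half = 24; double-dotted quarter rest = 14; thirty-second note = 1; a full sixteenth-note quintuplet (5 notes) (five quintuplet sixteenths span one quarter) = 8.
Sum: 32 + 24 + 8 + 32 + 5 + 12 + 32 + 8 + 24 + 14 + 1 + 8 = 200.
200 ÷ 36 = 5 complete bars with 20 left over.

5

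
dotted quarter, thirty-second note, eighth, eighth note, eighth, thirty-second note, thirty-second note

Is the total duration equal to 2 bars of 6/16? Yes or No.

One bar of 6/16 = 12 thirty-second notes, so 2 bars = 24.
Each duration in thirty-second notes: dotted quarter = 12; thirty-second note = 1; eighth = 4; eighth note = 4; eighth = 4; thirty-second note = 1; thirty-second note = 1.
Sum: 12 + 1 + 4 + 4 + 4 + 1 + 1 = 27.
27 exceeds 24, so the answer is No.

No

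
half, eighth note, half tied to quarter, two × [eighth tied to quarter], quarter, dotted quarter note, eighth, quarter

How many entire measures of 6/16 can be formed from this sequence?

One bar of 6/16 = 3 eighth notes.
Each duration in eighth notes: half = 4; eighth note = 1; half tied to quarter (half + quarter) = 6; eighth tied to quarter (eighth + quarter) = 3; eighth tied to quarter (eighth + quarter) = 3; quarter = 2; dotted quarter note = 3; eighth = 1; quarter = 2.
Sum: 4 + 1 + 6 + 3 + 3 + 2 + 3 + 1 + 2 = 25.
25 ÷ 3 = 8 complete bars with 1 left over.

8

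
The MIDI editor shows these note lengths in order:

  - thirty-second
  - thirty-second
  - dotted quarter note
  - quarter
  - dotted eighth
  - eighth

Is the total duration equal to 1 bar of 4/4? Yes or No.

One bar of 4/4 = 32 thirty-second notes.
In thirty-second notes: thirty-second = 1; thirty-second = 1; dotted quarter note = 12; quarter = 8; dotted eighth = 6; eighth = 4.
Total: 1 + 1 + 12 + 8 + 6 + 4 = 32.
32 equals 32, so the answer is Yes.

Yes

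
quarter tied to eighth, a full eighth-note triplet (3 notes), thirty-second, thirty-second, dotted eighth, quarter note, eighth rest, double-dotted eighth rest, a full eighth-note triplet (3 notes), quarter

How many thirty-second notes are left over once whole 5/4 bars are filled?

23

One bar of 5/4 = 40 thirty-second notes.
Working in thirty-second notes: quarter tied to eighth (quarter + eighth) = 12; a full eighth-note triplet (3 notes) (three triplet eighths span one quarter) = 8; thirty-second = 1; thirty-second = 1; dotted eighth = 6; quarter note = 8; eighth rest = 4; double-dotted eighth rest = 7; a full eighth-note triplet (3 notes) (three triplet eighths span one quarter) = 8; quarter = 8.
Sum: 12 + 8 + 1 + 1 + 6 + 8 + 4 + 7 + 8 + 8 = 63.
63 ÷ 40 = 1 complete bar with 23 thirty-second notes remaining.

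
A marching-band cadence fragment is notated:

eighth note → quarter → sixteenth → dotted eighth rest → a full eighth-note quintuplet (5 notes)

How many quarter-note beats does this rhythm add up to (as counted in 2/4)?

One quarter-note beat = 4 sixteenth notes.
Working in sixteenth notes: eighth note = 2; quarter = 4; sixteenth = 1; dotted eighth rest = 3; a full eighth-note quintuplet (5 notes) (five quintuplet eighths span one half) = 8.
Adding: 2 + 4 + 1 + 3 + 8 = 18.
18 ÷ 4 = 4.5 beats.

4.5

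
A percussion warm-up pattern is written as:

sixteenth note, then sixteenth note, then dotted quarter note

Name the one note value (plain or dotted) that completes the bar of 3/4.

quarter note

The bar of 3/4 = 12 sixteenth notes.
Each duration in sixteenth notes: sixteenth note = 1; sixteenth note = 1; dotted quarter note = 6.
Total: 1 + 1 + 6 = 8.
Remaining: 12 − 8 = 4 sixteenth notes, which is a quarter note.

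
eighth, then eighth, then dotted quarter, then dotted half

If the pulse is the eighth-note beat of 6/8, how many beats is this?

One eighth-note beat = 2 sixteenth notes.
Working in sixteenth notes: eighth = 2; eighth = 2; dotted quarter = 6; dotted half = 12.
Altogether 2 + 2 + 6 + 12 = 22.
22 ÷ 2 = 11 beats.

11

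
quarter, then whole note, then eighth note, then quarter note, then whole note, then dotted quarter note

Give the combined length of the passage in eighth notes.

In eighth notes: quarter = 2; whole note = 8; eighth note = 1; quarter note = 2; whole note = 8; dotted quarter note = 3.
Total: 2 + 8 + 1 + 2 + 8 + 3 = 24 eighth notes.

24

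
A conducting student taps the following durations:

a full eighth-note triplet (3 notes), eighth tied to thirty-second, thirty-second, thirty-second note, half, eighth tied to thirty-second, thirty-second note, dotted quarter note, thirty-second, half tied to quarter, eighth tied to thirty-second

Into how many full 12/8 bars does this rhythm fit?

One bar of 12/8 = 48 thirty-second notes.
Convert each value to thirty-second notes: a full eighth-note triplet (3 notes) (three triplet eighths span one quarter) = 8; eighth tied to thirty-second (eighth + thirty-second) = 5; thirty-second = 1; thirty-second note = 1; half = 16; eighth tied to thirty-second (eighth + thirty-second) = 5; thirty-second note = 1; dotted quarter note = 12; thirty-second = 1; half tied to quarter (half + quarter) = 24; eighth tied to thirty-second (eighth + thirty-second) = 5.
Total: 8 + 5 + 1 + 1 + 16 + 5 + 1 + 12 + 1 + 24 + 5 = 79.
79 ÷ 48 = 1 complete bar with 31 left over.

1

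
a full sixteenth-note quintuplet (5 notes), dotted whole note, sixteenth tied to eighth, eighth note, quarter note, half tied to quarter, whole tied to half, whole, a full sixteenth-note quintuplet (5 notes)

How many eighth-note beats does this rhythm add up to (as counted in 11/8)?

46.5

One eighth-note beat = 2 sixteenth notes.
Convert each value to sixteenth notes: a full sixteenth-note quintuplet (5 notes) (five quintuplet sixteenths span one quarter) = 4; dotted whole note = 24; sixteenth tied to eighth (sixteenth + eighth) = 3; eighth note = 2; quarter note = 4; half tied to quarter (half + quarter) = 12; whole tied to half (whole + half) = 24; whole = 16; a full sixteenth-note quintuplet (5 notes) (five quintuplet sixteenths span one quarter) = 4.
Sum: 4 + 24 + 3 + 2 + 4 + 12 + 24 + 16 + 4 = 93.
93 ÷ 2 = 46.5 beats.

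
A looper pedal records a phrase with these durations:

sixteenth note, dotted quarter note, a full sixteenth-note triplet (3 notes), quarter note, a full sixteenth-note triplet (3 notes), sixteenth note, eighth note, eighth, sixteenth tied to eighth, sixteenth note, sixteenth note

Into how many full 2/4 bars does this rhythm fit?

3

One bar of 2/4 = 8 sixteenth notes.
Express everything in sixteenth notes: sixteenth note = 1; dotted quarter note = 6; a full sixteenth-note triplet (3 notes) (three triplet sixteenths span one eighth) = 2; quarter note = 4; a full sixteenth-note triplet (3 notes) (three triplet sixteenths span one eighth) = 2; sixteenth note = 1; eighth note = 2; eighth = 2; sixteenth tied to eighth (sixteenth + eighth) = 3; sixteenth note = 1; sixteenth note = 1.
Sum: 1 + 6 + 2 + 4 + 2 + 1 + 2 + 2 + 3 + 1 + 1 = 25.
25 ÷ 8 = 3 complete bars with 1 left over.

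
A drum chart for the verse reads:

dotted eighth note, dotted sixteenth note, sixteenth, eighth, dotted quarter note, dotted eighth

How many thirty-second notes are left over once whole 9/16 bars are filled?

One bar of 9/16 = 18 thirty-second notes.
Each duration in thirty-second notes: dotted eighth note = 6; dotted sixteenth note = 3; sixteenth = 2; eighth = 4; dotted quarter note = 12; dotted eighth = 6.
Adding: 6 + 3 + 2 + 4 + 12 + 6 = 33.
33 ÷ 18 = 1 complete bar with 15 thirty-second notes remaining.

15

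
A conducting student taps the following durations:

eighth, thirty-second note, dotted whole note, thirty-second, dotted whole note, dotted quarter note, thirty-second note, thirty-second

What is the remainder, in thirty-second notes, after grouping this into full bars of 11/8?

One bar of 11/8 = 44 thirty-second notes.
Working in thirty-second notes: eighth = 4; thirty-second note = 1; dotted whole note = 48; thirty-second = 1; dotted whole note = 48; dotted quarter note = 12; thirty-second note = 1; thirty-second = 1.
Altogether 4 + 1 + 48 + 1 + 48 + 12 + 1 + 1 = 116.
116 ÷ 44 = 2 complete bars with 28 thirty-second notes remaining.

28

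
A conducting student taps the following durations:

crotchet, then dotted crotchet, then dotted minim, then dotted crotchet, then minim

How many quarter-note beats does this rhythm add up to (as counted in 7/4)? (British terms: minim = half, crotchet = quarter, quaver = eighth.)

One quarter-note beat = 2 eighth notes.
Working in eighth notes: crotchet = 2; dotted crotchet = 3; dotted minim = 6; dotted crotchet = 3; minim = 4.
Altogether 2 + 3 + 6 + 3 + 4 = 18.
18 ÷ 2 = 9 beats.

9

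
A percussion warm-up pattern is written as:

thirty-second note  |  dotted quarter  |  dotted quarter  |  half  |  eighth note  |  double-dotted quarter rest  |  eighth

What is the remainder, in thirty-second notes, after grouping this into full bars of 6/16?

3

One bar of 6/16 = 12 thirty-second notes.
In thirty-second notes: thirty-second note = 1; dotted quarter = 12; dotted quarter = 12; half = 16; eighth note = 4; double-dotted quarter rest = 14; eighth = 4.
Adding: 1 + 12 + 12 + 16 + 4 + 14 + 4 = 63.
63 ÷ 12 = 5 complete bars with 3 thirty-second notes remaining.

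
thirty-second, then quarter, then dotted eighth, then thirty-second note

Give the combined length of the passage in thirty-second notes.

Working in thirty-second notes: thirty-second = 1; quarter = 8; dotted eighth = 6; thirty-second note = 1.
Altogether 1 + 8 + 6 + 1 = 16 thirty-second notes.

16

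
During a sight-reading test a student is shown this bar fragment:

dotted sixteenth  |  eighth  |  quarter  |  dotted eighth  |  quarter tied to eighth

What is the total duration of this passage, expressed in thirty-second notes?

33

Each duration in thirty-second notes: dotted sixteenth = 3; eighth = 4; quarter = 8; dotted eighth = 6; quarter tied to eighth (quarter + eighth) = 12.
Sum: 3 + 4 + 8 + 6 + 12 = 33 thirty-second notes.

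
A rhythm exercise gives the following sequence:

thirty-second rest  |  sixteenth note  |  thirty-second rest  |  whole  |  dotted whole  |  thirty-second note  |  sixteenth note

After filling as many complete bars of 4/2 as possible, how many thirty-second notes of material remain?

One bar of 4/2 = 64 thirty-second notes.
Express everything in thirty-second notes: thirty-second rest = 1; sixteenth note = 2; thirty-second rest = 1; whole = 32; dotted whole = 48; thirty-second note = 1; sixteenth note = 2.
Altogether 1 + 2 + 1 + 32 + 48 + 1 + 2 = 87.
87 ÷ 64 = 1 complete bar with 23 thirty-second notes remaining.

23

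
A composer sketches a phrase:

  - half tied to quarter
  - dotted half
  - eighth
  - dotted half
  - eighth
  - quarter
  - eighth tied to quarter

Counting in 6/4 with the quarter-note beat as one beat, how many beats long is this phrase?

One quarter-note beat = 2 eighth notes.
Each duration in eighth notes: half tied to quarter (half + quarter) = 6; dotted half = 6; eighth = 1; dotted half = 6; eighth = 1; quarter = 2; eighth tied to quarter (eighth + quarter) = 3.
Sum: 6 + 6 + 1 + 6 + 1 + 2 + 3 = 25.
25 ÷ 2 = 12.5 beats.

12.5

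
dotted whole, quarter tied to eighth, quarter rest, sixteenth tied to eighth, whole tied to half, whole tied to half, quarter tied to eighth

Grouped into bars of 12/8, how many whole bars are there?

One bar of 12/8 = 24 sixteenth notes.
Convert each value to sixteenth notes: dotted whole = 24; quarter tied to eighth (quarter + eighth) = 6; quarter rest = 4; sixteenth tied to eighth (sixteenth + eighth) = 3; whole tied to half (whole + half) = 24; whole tied to half (whole + half) = 24; quarter tied to eighth (quarter + eighth) = 6.
Altogether 24 + 6 + 4 + 3 + 24 + 24 + 6 = 91.
91 ÷ 24 = 3 complete bars with 19 left over.

3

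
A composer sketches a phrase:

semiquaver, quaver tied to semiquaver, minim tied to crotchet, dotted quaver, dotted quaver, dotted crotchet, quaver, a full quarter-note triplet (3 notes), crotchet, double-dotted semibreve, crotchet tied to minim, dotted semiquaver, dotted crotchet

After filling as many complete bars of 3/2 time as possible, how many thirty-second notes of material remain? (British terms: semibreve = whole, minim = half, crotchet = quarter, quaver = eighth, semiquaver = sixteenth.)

One bar of 3/2 = 48 thirty-second notes.
Each duration in thirty-second notes: semiquaver = 2; quaver tied to semiquaver (quaver + semiquaver) = 6; minim tied to crotchet (minim + crotchet) = 24; dotted quaver = 6; dotted quaver = 6; dotted crotchet = 12; quaver = 4; a full quarter-note triplet (3 notes) (three triplet quarters span one half) = 16; crotchet = 8; double-dotted semibreve = 56; crotchet tied to minim (crotchet + minim) = 24; dotted semiquaver = 3; dotted crotchet = 12.
Altogether 2 + 6 + 24 + 6 + 6 + 12 + 4 + 16 + 8 + 56 + 24 + 3 + 12 = 179.
179 ÷ 48 = 3 complete bars with 35 thirty-second notes remaining.

35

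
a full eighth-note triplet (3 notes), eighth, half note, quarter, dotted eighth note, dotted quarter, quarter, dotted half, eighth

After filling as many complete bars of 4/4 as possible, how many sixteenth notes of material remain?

13

One bar of 4/4 = 16 sixteenth notes.
Express everything in sixteenth notes: a full eighth-note triplet (3 notes) (three triplet eighths span one quarter) = 4; eighth = 2; half note = 8; quarter = 4; dotted eighth note = 3; dotted quarter = 6; quarter = 4; dotted half = 12; eighth = 2.
Sum: 4 + 2 + 8 + 4 + 3 + 6 + 4 + 12 + 2 = 45.
45 ÷ 16 = 2 complete bars with 13 sixteenth notes remaining.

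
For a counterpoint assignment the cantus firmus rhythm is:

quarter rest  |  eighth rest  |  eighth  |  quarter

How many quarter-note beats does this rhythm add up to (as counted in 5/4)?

One quarter-note beat = 2 eighth notes.
Convert each value to eighth notes: quarter rest = 2; eighth rest = 1; eighth = 1; quarter = 2.
Sum: 2 + 1 + 1 + 2 = 6.
6 ÷ 2 = 3 beats.

3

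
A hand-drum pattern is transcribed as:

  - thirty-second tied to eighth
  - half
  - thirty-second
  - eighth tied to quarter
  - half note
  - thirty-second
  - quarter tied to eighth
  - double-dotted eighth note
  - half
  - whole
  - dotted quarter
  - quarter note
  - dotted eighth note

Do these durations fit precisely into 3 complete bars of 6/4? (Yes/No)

Yes

One bar of 6/4 = 48 thirty-second notes, so 3 bars = 144.
Working in thirty-second notes: thirty-second tied to eighth (thirty-second + eighth) = 5; half = 16; thirty-second = 1; eighth tied to quarter (eighth + quarter) = 12; half note = 16; thirty-second = 1; quarter tied to eighth (quarter + eighth) = 12; double-dotted eighth note = 7; half = 16; whole = 32; dotted quarter = 12; quarter note = 8; dotted eighth note = 6.
Altogether 5 + 16 + 1 + 12 + 16 + 1 + 12 + 7 + 16 + 32 + 12 + 8 + 6 = 144.
144 equals 144, so the answer is Yes.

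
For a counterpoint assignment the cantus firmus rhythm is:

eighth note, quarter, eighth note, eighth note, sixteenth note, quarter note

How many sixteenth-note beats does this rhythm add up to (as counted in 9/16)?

15

One sixteenth-note beat = 2 thirty-second notes.
Working in thirty-second notes: eighth note = 4; quarter = 8; eighth note = 4; eighth note = 4; sixteenth note = 2; quarter note = 8.
Adding: 4 + 8 + 4 + 4 + 2 + 8 = 30.
30 ÷ 2 = 15 beats.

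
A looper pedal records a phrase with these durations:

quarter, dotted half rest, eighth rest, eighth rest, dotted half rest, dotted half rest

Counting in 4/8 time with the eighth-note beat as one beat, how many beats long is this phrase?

One eighth-note beat = 2 sixteenth notes.
Working in sixteenth notes: quarter = 4; dotted half rest = 12; eighth rest = 2; eighth rest = 2; dotted half rest = 12; dotted half rest = 12.
Total: 4 + 12 + 2 + 2 + 12 + 12 = 44.
44 ÷ 2 = 22 beats.

22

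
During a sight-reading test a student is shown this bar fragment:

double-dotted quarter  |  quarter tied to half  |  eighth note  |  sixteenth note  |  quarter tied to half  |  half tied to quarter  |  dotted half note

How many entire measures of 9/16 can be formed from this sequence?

6

One bar of 9/16 = 9 sixteenth notes.
Each duration in sixteenth notes: double-dotted quarter = 7; quarter tied to half (quarter + half) = 12; eighth note = 2; sixteenth note = 1; quarter tied to half (quarter + half) = 12; half tied to quarter (half + quarter) = 12; dotted half note = 12.
Altogether 7 + 12 + 2 + 1 + 12 + 12 + 12 = 58.
58 ÷ 9 = 6 complete bars with 4 left over.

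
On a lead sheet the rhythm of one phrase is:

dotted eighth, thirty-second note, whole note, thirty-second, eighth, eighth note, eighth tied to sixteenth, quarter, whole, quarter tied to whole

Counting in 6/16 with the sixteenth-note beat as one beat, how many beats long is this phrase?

67

One sixteenth-note beat = 2 thirty-second notes.
Working in thirty-second notes: dotted eighth = 6; thirty-second note = 1; whole note = 32; thirty-second = 1; eighth = 4; eighth note = 4; eighth tied to sixteenth (eighth + sixteenth) = 6; quarter = 8; whole = 32; quarter tied to whole (quarter + whole) = 40.
Sum: 6 + 1 + 32 + 1 + 4 + 4 + 6 + 8 + 32 + 40 = 134.
134 ÷ 2 = 67 beats.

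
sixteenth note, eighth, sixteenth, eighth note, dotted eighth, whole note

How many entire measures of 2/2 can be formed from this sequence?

1

One bar of 2/2 = 16 sixteenth notes.
Each duration in sixteenth notes: sixteenth note = 1; eighth = 2; sixteenth = 1; eighth note = 2; dotted eighth = 3; whole note = 16.
Altogether 1 + 2 + 1 + 2 + 3 + 16 = 25.
25 ÷ 16 = 1 complete bar with 9 left over.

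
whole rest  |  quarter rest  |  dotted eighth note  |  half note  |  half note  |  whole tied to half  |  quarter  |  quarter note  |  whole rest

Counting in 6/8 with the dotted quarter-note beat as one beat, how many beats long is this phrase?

14.5

One dotted quarter-note beat = 6 sixteenth notes.
Working in sixteenth notes: whole rest = 16; quarter rest = 4; dotted eighth note = 3; half note = 8; half note = 8; whole tied to half (whole + half) = 24; quarter = 4; quarter note = 4; whole rest = 16.
Adding: 16 + 4 + 3 + 8 + 8 + 24 + 4 + 4 + 16 = 87.
87 ÷ 6 = 14.5 beats.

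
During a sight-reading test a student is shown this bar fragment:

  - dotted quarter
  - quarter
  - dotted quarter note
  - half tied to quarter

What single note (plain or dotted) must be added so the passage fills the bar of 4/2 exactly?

The bar of 4/2 = 16 eighth notes.
Each duration in eighth notes: dotted quarter = 3; quarter = 2; dotted quarter note = 3; half tied to quarter (half + quarter) = 6.
Total: 3 + 2 + 3 + 6 = 14.
Remaining: 16 − 14 = 2 eighth notes, which is a quarter note.

quarter note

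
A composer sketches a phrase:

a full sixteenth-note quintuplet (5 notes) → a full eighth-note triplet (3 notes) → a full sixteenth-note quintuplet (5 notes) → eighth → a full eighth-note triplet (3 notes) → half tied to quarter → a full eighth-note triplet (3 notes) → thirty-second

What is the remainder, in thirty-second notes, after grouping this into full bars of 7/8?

One bar of 7/8 = 28 thirty-second notes.
In thirty-second notes: a full sixteenth-note quintuplet (5 notes) (five quintuplet sixteenths span one quarter) = 8; a full eighth-note triplet (3 notes) (three triplet eighths span one quarter) = 8; a full sixteenth-note quintuplet (5 notes) (five quintuplet sixteenths span one quarter) = 8; eighth = 4; a full eighth-note triplet (3 notes) (three triplet eighths span one quarter) = 8; half tied to quarter (half + quarter) = 24; a full eighth-note triplet (3 notes) (three triplet eighths span one quarter) = 8; thirty-second = 1.
Total: 8 + 8 + 8 + 4 + 8 + 24 + 8 + 1 = 69.
69 ÷ 28 = 2 complete bars with 13 thirty-second notes remaining.

13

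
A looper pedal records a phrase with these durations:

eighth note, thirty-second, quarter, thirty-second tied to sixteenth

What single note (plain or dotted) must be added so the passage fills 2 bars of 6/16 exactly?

quarter note

2 bars of 6/16 = 24 thirty-second notes.
Express everything in thirty-second notes: eighth note = 4; thirty-second = 1; quarter = 8; thirty-second tied to sixteenth (thirty-second + sixteenth) = 3.
Altogether 4 + 1 + 8 + 3 = 16.
Remaining: 24 − 16 = 8 thirty-second notes, which is a quarter note.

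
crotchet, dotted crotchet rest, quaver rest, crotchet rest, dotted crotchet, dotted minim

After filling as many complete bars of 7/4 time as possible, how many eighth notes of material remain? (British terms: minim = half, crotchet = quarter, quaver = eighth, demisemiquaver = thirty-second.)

3

One bar of 7/4 = 14 eighth notes.
Express everything in eighth notes: crotchet = 2; dotted crotchet rest = 3; quaver rest = 1; crotchet rest = 2; dotted crotchet = 3; dotted minim = 6.
Adding: 2 + 3 + 1 + 2 + 3 + 6 = 17.
17 ÷ 14 = 1 complete bar with 3 eighth notes remaining.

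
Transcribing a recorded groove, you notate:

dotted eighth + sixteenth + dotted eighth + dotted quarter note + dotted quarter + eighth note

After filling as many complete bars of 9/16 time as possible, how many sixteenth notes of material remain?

3

One bar of 9/16 = 9 sixteenth notes.
Express everything in sixteenth notes: dotted eighth = 3; sixteenth = 1; dotted eighth = 3; dotted quarter note = 6; dotted quarter = 6; eighth note = 2.
Altogether 3 + 1 + 3 + 6 + 6 + 2 = 21.
21 ÷ 9 = 2 complete bars with 3 sixteenth notes remaining.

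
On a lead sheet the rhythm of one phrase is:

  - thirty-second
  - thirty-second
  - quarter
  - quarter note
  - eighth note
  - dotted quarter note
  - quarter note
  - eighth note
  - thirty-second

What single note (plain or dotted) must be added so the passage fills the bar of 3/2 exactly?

The bar of 3/2 = 48 thirty-second notes.
In thirty-second notes: thirty-second = 1; thirty-second = 1; quarter = 8; quarter note = 8; eighth note = 4; dotted quarter note = 12; quarter note = 8; eighth note = 4; thirty-second = 1.
Adding: 1 + 1 + 8 + 8 + 4 + 12 + 8 + 4 + 1 = 47.
Remaining: 48 − 47 = 1 thirty-second note, which is a thirty-second note.

thirty-second note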